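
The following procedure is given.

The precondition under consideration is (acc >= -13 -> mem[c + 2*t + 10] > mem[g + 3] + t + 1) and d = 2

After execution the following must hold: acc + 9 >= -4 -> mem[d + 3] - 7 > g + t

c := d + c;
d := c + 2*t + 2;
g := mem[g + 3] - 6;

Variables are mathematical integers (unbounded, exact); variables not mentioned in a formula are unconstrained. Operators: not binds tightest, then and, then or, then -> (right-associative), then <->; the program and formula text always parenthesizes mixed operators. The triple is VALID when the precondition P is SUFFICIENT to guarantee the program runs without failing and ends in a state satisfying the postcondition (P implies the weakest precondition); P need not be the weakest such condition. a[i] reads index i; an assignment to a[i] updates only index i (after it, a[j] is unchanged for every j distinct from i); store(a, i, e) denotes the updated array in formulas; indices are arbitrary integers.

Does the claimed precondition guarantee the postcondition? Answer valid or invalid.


Working backward. After the program, the postcondition acc + 9 >= -4 -> mem[d + 3] - 7 > g + t must hold; in canonical form it is acc >= -13 -> mem[d + 3] > g + t + 7.
Before g := mem[g + 3] - 6: acc >= -13 -> mem[d + 3] > mem[g + 3] + t + 1
Before d := c + 2*t + 2: acc >= -13 -> mem[c + 2*t + 5] > mem[g + 3] + t + 1
Before c := d + c: acc >= -13 -> mem[c + d + 2*t + 5] > mem[g + 3] + t + 1
The weakest precondition is acc >= -13 -> mem[c + d + 2*t + 5] > mem[g + 3] + t + 1.
Check whether (acc >= -13 -> mem[c + 2*t + 10] > mem[g + 3] + t + 1) and d = 2 implies it.
Countermodel: at the initial state acc = -13, c = 0, d = 2, g = 2, mem = {[5] = 0, [7] = -17422, [10] = 2, elsewhere -17422}, t = 0, the precondition holds but the weakest precondition fails.
Answer: invalid


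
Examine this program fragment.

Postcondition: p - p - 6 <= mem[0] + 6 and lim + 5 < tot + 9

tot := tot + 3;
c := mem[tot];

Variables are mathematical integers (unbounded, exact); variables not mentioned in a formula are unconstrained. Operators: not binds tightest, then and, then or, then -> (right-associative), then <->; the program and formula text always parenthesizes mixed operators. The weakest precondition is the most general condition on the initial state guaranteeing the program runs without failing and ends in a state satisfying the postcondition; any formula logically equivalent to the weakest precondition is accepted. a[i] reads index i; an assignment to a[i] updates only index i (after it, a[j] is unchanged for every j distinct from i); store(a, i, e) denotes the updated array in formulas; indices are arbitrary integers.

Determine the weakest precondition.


Working backward. After the program, the postcondition p - p - 6 <= mem[0] + 6 and lim + 5 < tot + 9 must hold; in canonical form it is mem[0] >= -12 and lim < tot + 4.
Before c := mem[tot]: mem[0] >= -12 and lim < tot + 4
Before tot := tot + 3: mem[0] >= -12 and lim < tot + 7
Answer: WP = mem[0] >= -12 and lim < tot + 7


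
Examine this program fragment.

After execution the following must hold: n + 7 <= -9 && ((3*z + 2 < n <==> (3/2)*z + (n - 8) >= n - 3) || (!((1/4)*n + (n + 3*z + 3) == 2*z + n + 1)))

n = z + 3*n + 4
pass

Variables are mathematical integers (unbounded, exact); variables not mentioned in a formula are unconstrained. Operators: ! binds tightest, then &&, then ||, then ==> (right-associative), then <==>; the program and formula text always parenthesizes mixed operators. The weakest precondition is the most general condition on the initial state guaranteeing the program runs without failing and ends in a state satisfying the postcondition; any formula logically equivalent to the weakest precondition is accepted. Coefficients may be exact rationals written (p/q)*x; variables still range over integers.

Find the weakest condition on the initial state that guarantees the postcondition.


Working backward. After the program, the postcondition n + 7 <= -9 && ((3*z + 2 < n <==> (3/2)*z + (n - 8) >= n - 3) || (!((1/4)*n + (n + 3*z + 3) == 2*z + n + 1))) must hold; in canonical form it is n <= -16 && ((3*z < n - 2 <==> (3/2)*z >= 5) || (!((1/4)*n + z == -2))).
Before skip: n <= -16 && ((3*z < n - 2 <==> (3/2)*z >= 5) || (!((1/4)*n + z == -2)))
Before n := z + 3*n + 4: 3*n + z <= -20 && ((2*z < 3*n + 2 <==> (3/2)*z >= 5) || (!((3/4)*n + (5/4)*z == -3)))
Answer: WP = 3*n + z <= -20 && ((2*z < 3*n + 2 <==> (3/2)*z >= 5) || (!((3/4)*n + (5/4)*z == -3)))


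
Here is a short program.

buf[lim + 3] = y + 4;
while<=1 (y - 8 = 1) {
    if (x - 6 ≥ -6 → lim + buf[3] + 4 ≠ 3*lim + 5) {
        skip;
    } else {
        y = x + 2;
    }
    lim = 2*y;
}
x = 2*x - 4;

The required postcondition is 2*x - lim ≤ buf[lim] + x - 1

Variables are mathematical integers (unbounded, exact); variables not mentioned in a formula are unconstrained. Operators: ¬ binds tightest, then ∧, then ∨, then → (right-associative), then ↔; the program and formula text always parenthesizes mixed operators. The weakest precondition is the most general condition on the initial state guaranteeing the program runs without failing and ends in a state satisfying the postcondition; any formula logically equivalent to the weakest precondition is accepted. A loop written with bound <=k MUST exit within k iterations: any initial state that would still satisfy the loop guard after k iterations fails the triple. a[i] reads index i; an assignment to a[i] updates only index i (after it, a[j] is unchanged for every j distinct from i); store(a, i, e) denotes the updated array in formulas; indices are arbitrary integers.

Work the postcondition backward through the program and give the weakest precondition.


Working backward. After the program, the postcondition 2*x - lim ≤ buf[lim] + x - 1 must hold; in canonical form it is x ≤ buf[lim] + lim - 1.
Before x := 2*x - 4: 2*x ≤ buf[lim] + lim + 3
Before the loop (bound <=1), unroll the exhaustion recursion (WP_0 = exit-now case; WP_j = one more guarded iteration, up to j = 1):
  WP_0: (¬(y = 9)) ∧ 2*x ≤ buf[lim] + lim + 3
  WP_1: (y = 9 → (((x ≥ 0 → buf[3] ≠ 2*lim + 1) → ((¬(y = 9)) ∧ 2*x ≤ buf[2*y] + 2*y + 3)) ∧ ((¬(x ≥ 0 → buf[3] ≠ 2*lim + 1)) → ((¬(x = 7)) ∧ buf[2*x + 4] ≥ -7)))) ∧ ((¬(y = 9)) → 2*x ≤ buf[lim] + lim + 3)
So before the loop: (y = 9 → (((x ≥ 0 → buf[3] ≠ 2*lim + 1) → ((¬(y = 9)) ∧ 2*x ≤ buf[2*y] + 2*y + 3)) ∧ ((¬(x ≥ 0 → buf[3] ≠ 2*lim + 1)) → ((¬(x = 7)) ∧ buf[2*x + 4] ≥ -7)))) ∧ ((¬(y = 9)) → 2*x ≤ buf[lim] + lim + 3)
Before buf[lim + 3] := y + 4: (y = 9 → (((x ≥ 0 → store(buf, lim + 3, y + 4)[3] ≠ 2*lim + 1) → ((¬(y = 9)) ∧ 2*x ≤ store(buf, lim + 3, y + 4)[2*y] + 2*y + 3)) ∧ ((¬(x ≥ 0 → store(buf, lim + 3, y + 4)[3] ≠ 2*lim + 1)) → ((¬(x = 7)) ∧ store(buf, lim + 3, y + 4)[2*x + 4] ≥ -7)))) ∧ ((¬(y = 9)) → 2*x ≤ store(buf, lim + 3, y + 4)[lim] + lim + 3)
Answer: WP = (y = 9 → (((x ≥ 0 → store(buf, lim + 3, y + 4)[3] ≠ 2*lim + 1) → ((¬(y = 9)) ∧ 2*x ≤ store(buf, lim + 3, y + 4)[2*y] + 2*y + 3)) ∧ ((¬(x ≥ 0 → store(buf, lim + 3, y + 4)[3] ≠ 2*lim + 1)) → ((¬(x = 7)) ∧ store(buf, lim + 3, y + 4)[2*x + 4] ≥ -7)))) ∧ ((¬(y = 9)) → 2*x ≤ store(buf, lim + 3, y + 4)[lim] + lim + 3)


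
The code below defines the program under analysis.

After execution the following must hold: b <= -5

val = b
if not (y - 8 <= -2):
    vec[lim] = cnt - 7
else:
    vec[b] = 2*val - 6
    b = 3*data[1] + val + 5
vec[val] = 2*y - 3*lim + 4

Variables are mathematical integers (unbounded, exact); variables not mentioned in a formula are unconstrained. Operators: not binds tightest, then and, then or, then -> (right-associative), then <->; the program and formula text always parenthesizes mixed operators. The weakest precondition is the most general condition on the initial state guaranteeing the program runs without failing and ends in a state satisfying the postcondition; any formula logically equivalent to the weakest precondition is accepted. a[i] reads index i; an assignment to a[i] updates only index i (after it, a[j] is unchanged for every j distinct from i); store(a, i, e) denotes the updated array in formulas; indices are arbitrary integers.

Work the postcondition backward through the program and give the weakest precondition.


Working backward. After the program, b <= -5 must hold.
Before vec[val] := 2*y - 3*lim + 4: b <= -5
Then branch requires b <= -5; else branch requires 3*data[1] + val <= -10.
Before the if: ((not (y <= 6)) -> b <= -5) and (y <= 6 -> 3*data[1] + val <= -10)
Before val := b: ((not (y <= 6)) -> b <= -5) and (y <= 6 -> 3*data[1] + b <= -10)
Answer: WP = ((not (y <= 6)) -> b <= -5) and (y <= 6 -> 3*data[1] + b <= -10)


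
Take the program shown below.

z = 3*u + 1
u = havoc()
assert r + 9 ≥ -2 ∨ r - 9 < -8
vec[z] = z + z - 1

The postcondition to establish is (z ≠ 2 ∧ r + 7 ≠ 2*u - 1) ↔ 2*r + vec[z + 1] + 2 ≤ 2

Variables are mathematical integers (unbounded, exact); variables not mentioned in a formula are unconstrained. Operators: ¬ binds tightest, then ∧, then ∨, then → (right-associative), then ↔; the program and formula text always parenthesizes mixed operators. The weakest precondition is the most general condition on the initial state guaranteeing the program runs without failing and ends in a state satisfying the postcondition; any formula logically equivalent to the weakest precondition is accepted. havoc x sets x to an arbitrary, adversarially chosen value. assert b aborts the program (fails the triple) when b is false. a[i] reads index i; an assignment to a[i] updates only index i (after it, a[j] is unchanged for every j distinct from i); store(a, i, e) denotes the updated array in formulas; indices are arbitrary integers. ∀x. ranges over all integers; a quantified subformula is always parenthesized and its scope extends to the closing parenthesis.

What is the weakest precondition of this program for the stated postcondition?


Working backward. After the program, the postcondition (z ≠ 2 ∧ r + 7 ≠ 2*u - 1) ↔ 2*r + vec[z + 1] + 2 ≤ 2 must hold; in canonical form it is (z ≠ 2 ∧ r ≠ 2*u - 8) ↔ vec[z + 1] + 2*r ≤ 0.
Before vec[z] := z + z - 1: (z ≠ 2 ∧ r ≠ 2*u - 8) ↔ store(vec, z, 2*z - 1)[z + 1] + 2*r ≤ 0
Before assert r + 9 ≥ -2 ∨ r - 9 < -8: (r ≥ -11 ∨ r < 1) ∧ ((z ≠ 2 ∧ r ≠ 2*u - 8) ↔ store(vec, z, 2*z - 1)[z + 1] + 2*r ≤ 0)
Before havoc u: ∀u_1. ((r ≥ -11 ∨ r < 1) ∧ ((z ≠ 2 ∧ r ≠ 2*u_1 - 8) ↔ store(vec, z, 2*z - 1)[z + 1] + 2*r ≤ 0))
Before z := 3*u + 1: ∀u_1. ((r ≥ -11 ∨ r < 1) ∧ ((3*u ≠ 1 ∧ r ≠ 2*u_1 - 8) ↔ store(vec, 3*u + 1, 6*u + 1)[3*u + 2] + 2*r ≤ 0))
Answer: WP = ∀u_1. ((r ≥ -11 ∨ r < 1) ∧ ((3*u ≠ 1 ∧ r ≠ 2*u_1 - 8) ↔ store(vec, 3*u + 1, 6*u + 1)[3*u + 2] + 2*r ≤ 0))


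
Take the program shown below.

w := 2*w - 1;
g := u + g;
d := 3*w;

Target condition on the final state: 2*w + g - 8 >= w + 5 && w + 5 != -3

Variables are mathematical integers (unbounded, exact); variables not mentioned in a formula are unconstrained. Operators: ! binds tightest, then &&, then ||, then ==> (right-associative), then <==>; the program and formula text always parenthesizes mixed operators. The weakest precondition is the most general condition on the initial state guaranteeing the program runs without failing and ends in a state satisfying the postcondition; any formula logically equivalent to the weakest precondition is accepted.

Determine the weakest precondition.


Working backward. After the program, the postcondition 2*w + g - 8 >= w + 5 && w + 5 != -3 must hold; in canonical form it is g + w >= 13 && w != -8.
Before d := 3*w: g + w >= 13 && w != -8
Before g := u + g: g + u + w >= 13 && w != -8
Before w := 2*w - 1: g + u + 2*w >= 14 && 2*w != -7
Answer: WP = g + u + 2*w >= 14 && 2*w != -7


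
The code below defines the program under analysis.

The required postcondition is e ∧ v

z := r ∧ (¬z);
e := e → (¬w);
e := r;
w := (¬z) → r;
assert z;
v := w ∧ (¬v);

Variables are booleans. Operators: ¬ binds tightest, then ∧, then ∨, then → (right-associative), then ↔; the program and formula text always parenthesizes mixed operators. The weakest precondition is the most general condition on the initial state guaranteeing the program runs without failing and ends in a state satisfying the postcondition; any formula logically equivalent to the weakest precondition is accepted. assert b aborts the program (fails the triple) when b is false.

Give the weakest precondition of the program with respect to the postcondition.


Working backward. After the program, e ∧ v must hold.
Before v := w ∧ (¬v): e ∧ w ∧ (¬v)
Before assert z: z ∧ e ∧ w ∧ (¬v)
Before w := (¬z) → r: z ∧ e ∧ ((¬z) → r) ∧ (¬v)
Before e := r: z ∧ r ∧ ((¬z) → r) ∧ (¬v)
Before e := e → (¬w): z ∧ r ∧ ((¬z) → r) ∧ (¬v)
Before z := r ∧ (¬z): r ∧ (¬z) ∧ ((¬(r ∧ (¬z))) → r) ∧ (¬v)
Answer: WP = r ∧ (¬z) ∧ ((¬(r ∧ (¬z))) → r) ∧ (¬v)


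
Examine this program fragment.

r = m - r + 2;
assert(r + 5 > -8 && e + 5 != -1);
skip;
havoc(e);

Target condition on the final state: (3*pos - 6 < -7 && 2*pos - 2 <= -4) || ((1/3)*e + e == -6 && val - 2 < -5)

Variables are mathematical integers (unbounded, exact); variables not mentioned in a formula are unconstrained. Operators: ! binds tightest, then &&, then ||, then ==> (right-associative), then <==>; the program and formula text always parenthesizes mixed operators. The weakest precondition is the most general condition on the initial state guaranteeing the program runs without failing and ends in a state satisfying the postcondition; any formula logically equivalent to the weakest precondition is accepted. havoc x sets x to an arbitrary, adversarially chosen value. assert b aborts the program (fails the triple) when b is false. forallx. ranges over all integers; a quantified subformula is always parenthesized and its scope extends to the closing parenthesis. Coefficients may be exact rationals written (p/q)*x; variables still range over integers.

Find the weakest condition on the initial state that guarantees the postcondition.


Working backward. After the program, the postcondition (3*pos - 6 < -7 && 2*pos - 2 <= -4) || ((1/3)*e + e == -6 && val - 2 < -5) must hold; in canonical form it is (3*pos < -1 && 2*pos <= -2) || ((4/3)*e == -6 && val < -3).
Before havoc e: forall e_1. ((3*pos < -1 && 2*pos <= -2) || ((4/3)*e_1 == -6 && val < -3))
Before skip: forall e_1. ((3*pos < -1 && 2*pos <= -2) || ((4/3)*e_1 == -6 && val < -3))
Before assert r + 5 > -8 && e + 5 != -1: r > -13 && e != -6 && (forall e_1. ((3*pos < -1 && 2*pos <= -2) || ((4/3)*e_1 == -6 && val < -3)))
Before r := m - r + 2: m > r - 15 && e != -6 && (forall e_1. ((3*pos < -1 && 2*pos <= -2) || ((4/3)*e_1 == -6 && val < -3)))
Answer: WP = m > r - 15 && e != -6 && (forall e_1. ((3*pos < -1 && 2*pos <= -2) || ((4/3)*e_1 == -6 && val < -3)))


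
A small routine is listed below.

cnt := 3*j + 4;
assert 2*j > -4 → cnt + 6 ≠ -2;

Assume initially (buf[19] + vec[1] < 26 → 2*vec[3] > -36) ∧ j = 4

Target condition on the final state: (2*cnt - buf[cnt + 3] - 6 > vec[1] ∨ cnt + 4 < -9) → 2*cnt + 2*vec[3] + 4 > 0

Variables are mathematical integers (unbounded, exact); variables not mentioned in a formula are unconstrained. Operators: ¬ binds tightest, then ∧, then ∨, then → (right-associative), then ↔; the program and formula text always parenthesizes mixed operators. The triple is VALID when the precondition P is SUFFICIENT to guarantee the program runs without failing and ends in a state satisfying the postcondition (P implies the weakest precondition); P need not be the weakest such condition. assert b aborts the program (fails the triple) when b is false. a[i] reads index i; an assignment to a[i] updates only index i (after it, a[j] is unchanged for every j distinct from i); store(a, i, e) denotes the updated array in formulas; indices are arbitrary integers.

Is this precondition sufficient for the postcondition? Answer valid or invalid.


Working backward. After the program, the postcondition (2*cnt - buf[cnt + 3] - 6 > vec[1] ∨ cnt + 4 < -9) → 2*cnt + 2*vec[3] + 4 > 0 must hold; in canonical form it is (2*cnt > buf[cnt + 3] + vec[1] + 6 ∨ cnt < -13) → 2*vec[3] + 2*cnt > -4.
Before assert 2*j > -4 → cnt + 6 ≠ -2: (2*j > -4 → cnt ≠ -8) ∧ ((2*cnt > buf[cnt + 3] + vec[1] + 6 ∨ cnt < -13) → 2*vec[3] + 2*cnt > -4)
Before cnt := 3*j + 4: (2*j > -4 → 3*j ≠ -12) ∧ ((6*j > buf[3*j + 7] + vec[1] - 2 ∨ 3*j < -17) → 2*vec[3] + 6*j > -12)
The weakest precondition is (2*j > -4 → 3*j ≠ -12) ∧ ((6*j > buf[3*j + 7] + vec[1] - 2 ∨ 3*j < -17) → 2*vec[3] + 6*j > -12).
Check whether (buf[19] + vec[1] < 26 → 2*vec[3] > -36) ∧ j = 4 implies it.
Every state satisfying the precondition satisfies the weakest precondition: the implication holds.
Answer: valid


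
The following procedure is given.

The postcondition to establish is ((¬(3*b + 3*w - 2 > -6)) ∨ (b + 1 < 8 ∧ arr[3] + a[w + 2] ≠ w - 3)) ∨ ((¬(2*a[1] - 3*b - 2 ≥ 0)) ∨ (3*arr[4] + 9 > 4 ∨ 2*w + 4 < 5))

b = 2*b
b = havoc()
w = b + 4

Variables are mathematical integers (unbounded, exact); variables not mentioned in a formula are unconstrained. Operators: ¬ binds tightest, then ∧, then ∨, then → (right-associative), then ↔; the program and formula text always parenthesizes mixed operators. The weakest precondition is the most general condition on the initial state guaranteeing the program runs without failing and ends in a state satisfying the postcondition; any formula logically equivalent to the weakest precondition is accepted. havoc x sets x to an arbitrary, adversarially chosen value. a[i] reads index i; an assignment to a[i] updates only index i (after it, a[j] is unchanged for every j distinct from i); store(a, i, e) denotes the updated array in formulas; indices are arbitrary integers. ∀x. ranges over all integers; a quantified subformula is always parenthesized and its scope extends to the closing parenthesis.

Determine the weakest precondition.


Working backward. After the program, the postcondition ((¬(3*b + 3*w - 2 > -6)) ∨ (b + 1 < 8 ∧ arr[3] + a[w + 2] ≠ w - 3)) ∨ ((¬(2*a[1] - 3*b - 2 ≥ 0)) ∨ (3*arr[4] + 9 > 4 ∨ 2*w + 4 < 5)) must hold; in canonical form it is (¬(3*b + 3*w > -4)) ∨ (b < 7 ∧ a[w + 2] + arr[3] ≠ w - 3) ∨ (¬(2*a[1] ≥ 3*b + 2)) ∨ 3*arr[4] > -5 ∨ 2*w < 1.
Before w := b + 4: (¬(6*b > -16)) ∨ (b < 7 ∧ a[b + 6] + arr[3] ≠ b + 1) ∨ (¬(2*a[1] ≥ 3*b + 2)) ∨ 3*arr[4] > -5 ∨ 2*b < -7
Before havoc b: ∀b_1. ((¬(6*b_1 > -16)) ∨ (b_1 < 7 ∧ a[b_1 + 6] + arr[3] ≠ b_1 + 1) ∨ (¬(2*a[1] ≥ 3*b_1 + 2)) ∨ 3*arr[4] > -5 ∨ 2*b_1 < -7)
Before b := 2*b: ∀b_1. ((¬(6*b_1 > -16)) ∨ (b_1 < 7 ∧ a[b_1 + 6] + arr[3] ≠ b_1 + 1) ∨ (¬(2*a[1] ≥ 3*b_1 + 2)) ∨ 3*arr[4] > -5 ∨ 2*b_1 < -7)
Answer: WP = ∀b_1. ((¬(6*b_1 > -16)) ∨ (b_1 < 7 ∧ a[b_1 + 6] + arr[3] ≠ b_1 + 1) ∨ (¬(2*a[1] ≥ 3*b_1 + 2)) ∨ 3*arr[4] > -5 ∨ 2*b_1 < -7)


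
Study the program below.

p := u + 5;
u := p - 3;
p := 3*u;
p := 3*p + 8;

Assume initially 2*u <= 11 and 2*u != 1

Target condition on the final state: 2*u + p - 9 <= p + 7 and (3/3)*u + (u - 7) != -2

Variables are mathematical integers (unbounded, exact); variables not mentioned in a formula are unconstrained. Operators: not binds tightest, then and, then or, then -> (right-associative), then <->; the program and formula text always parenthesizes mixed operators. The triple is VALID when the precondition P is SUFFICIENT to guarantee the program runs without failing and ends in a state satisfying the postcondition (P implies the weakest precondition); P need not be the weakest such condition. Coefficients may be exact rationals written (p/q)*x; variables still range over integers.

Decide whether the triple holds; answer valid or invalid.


Working backward. After the program, the postcondition 2*u + p - 9 <= p + 7 and (3/3)*u + (u - 7) != -2 must hold; in canonical form it is 2*u <= 16 and 2*u != 5.
Before p := 3*p + 8: 2*u <= 16 and 2*u != 5
Before p := 3*u: 2*u <= 16 and 2*u != 5
Before u := p - 3: 2*p <= 22 and 2*p != 11
Before p := u + 5: 2*u <= 12 and 2*u != 1
The weakest precondition is 2*u <= 12 and 2*u != 1.
Check whether 2*u <= 11 and 2*u != 1 implies it.
Every state satisfying the precondition satisfies the weakest precondition: the implication holds.
Answer: valid


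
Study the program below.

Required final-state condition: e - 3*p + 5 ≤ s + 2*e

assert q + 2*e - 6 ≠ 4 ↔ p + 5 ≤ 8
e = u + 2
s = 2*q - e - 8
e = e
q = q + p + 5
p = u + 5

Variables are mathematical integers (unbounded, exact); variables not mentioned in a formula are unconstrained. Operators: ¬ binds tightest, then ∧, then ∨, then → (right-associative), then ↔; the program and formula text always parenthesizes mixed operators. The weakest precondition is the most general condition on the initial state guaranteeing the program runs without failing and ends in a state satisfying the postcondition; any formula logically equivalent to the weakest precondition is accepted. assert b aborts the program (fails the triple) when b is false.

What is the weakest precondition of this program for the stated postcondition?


Working backward. After the program, the postcondition e - 3*p + 5 ≤ s + 2*e must hold; in canonical form it is e + 3*p + s ≥ 5.
Before p := u + 5: e + s + 3*u ≥ -10
Before q := q + p + 5: e + s + 3*u ≥ -10
Before e := e: e + s + 3*u ≥ -10
Before s := 2*q - e - 8: 2*q + 3*u ≥ -2
Before e := u + 2: 2*q + 3*u ≥ -2
Before assert q + 2*e - 6 ≠ 4 ↔ p + 5 ≤ 8: (2*e + q ≠ 10 ↔ p ≤ 3) ∧ 2*q + 3*u ≥ -2
Answer: WP = (2*e + q ≠ 10 ↔ p ≤ 3) ∧ 2*q + 3*u ≥ -2


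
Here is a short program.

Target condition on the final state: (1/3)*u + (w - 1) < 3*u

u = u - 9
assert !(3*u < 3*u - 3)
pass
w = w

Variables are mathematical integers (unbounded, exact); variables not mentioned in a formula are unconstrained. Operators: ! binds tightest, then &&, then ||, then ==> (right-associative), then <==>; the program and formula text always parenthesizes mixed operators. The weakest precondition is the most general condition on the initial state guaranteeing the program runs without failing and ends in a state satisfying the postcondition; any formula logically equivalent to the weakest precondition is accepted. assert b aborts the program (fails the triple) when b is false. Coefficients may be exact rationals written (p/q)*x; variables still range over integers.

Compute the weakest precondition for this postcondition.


Working backward. After the program, the postcondition (1/3)*u + (w - 1) < 3*u must hold; in canonical form it is w < (8/3)*u + 1.
Before w := w: w < (8/3)*u + 1
Before skip: w < (8/3)*u + 1
Before assert !(3*u < 3*u - 3): w < (8/3)*u + 1
Before u := u - 9: w < (8/3)*u - 23
Answer: WP = w < (8/3)*u - 23


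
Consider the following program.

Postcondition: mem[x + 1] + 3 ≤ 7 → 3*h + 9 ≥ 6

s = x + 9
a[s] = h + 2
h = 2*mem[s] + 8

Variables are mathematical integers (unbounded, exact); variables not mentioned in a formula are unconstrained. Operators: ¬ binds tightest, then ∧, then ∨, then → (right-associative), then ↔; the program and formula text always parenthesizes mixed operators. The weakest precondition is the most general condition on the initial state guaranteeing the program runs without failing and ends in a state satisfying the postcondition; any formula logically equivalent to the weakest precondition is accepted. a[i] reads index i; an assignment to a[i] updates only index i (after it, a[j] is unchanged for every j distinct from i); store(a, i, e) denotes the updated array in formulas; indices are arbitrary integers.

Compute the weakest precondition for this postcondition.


Working backward. After the program, the postcondition mem[x + 1] + 3 ≤ 7 → 3*h + 9 ≥ 6 must hold; in canonical form it is mem[x + 1] ≤ 4 → 3*h ≥ -3.
Before h := 2*mem[s] + 8: mem[x + 1] ≤ 4 → 6*mem[s] ≥ -27
Before a[s] := h + 2: mem[x + 1] ≤ 4 → 6*mem[s] ≥ -27
Before s := x + 9: mem[x + 1] ≤ 4 → 6*mem[x + 9] ≥ -27
Answer: WP = mem[x + 1] ≤ 4 → 6*mem[x + 9] ≥ -27


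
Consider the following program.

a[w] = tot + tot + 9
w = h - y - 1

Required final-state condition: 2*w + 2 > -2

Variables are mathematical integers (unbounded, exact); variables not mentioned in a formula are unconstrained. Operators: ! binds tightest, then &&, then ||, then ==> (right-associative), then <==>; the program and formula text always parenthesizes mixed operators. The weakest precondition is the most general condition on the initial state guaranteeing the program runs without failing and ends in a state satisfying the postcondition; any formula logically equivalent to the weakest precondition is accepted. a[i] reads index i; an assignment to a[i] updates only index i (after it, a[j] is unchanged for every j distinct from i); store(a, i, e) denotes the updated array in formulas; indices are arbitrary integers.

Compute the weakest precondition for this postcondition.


Working backward. After the program, the postcondition 2*w + 2 > -2 must hold; in canonical form it is 2*w > -4.
Before w := h - y - 1: 2*h > 2*y - 2
Before a[w] := tot + tot + 9: 2*h > 2*y - 2
Answer: WP = 2*h > 2*y - 2


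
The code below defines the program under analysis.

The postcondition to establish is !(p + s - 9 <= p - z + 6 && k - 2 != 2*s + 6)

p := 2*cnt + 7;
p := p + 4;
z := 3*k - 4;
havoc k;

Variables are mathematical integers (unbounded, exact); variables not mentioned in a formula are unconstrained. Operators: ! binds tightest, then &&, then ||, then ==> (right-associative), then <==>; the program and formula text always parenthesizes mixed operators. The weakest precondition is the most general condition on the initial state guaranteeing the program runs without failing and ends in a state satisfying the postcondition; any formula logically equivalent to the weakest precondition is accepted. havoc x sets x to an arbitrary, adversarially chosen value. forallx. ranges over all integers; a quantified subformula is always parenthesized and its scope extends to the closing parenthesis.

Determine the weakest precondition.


Working backward. After the program, the postcondition !(p + s - 9 <= p - z + 6 && k - 2 != 2*s + 6) must hold; in canonical form it is !(s + z <= 15 && k != 2*s + 8).
Before havoc k: forall k_1. (!(s + z <= 15 && k_1 != 2*s + 8))
Before z := 3*k - 4: forall k_1. (!(3*k + s <= 19 && k_1 != 2*s + 8))
Before p := p + 4: forall k_1. (!(3*k + s <= 19 && k_1 != 2*s + 8))
Before p := 2*cnt + 7: forall k_1. (!(3*k + s <= 19 && k_1 != 2*s + 8))
Answer: WP = forall k_1. (!(3*k + s <= 19 && k_1 != 2*s + 8))


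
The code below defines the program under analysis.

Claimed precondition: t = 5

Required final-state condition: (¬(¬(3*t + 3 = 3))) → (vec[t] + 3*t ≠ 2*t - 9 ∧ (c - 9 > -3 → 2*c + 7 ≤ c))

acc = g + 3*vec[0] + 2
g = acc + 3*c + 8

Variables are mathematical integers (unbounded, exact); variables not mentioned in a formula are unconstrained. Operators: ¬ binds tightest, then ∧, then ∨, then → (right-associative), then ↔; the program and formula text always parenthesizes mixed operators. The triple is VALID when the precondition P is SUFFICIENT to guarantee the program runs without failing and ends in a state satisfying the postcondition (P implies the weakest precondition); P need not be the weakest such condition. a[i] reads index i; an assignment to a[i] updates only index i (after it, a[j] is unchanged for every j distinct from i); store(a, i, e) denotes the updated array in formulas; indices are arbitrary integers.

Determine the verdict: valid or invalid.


Working backward. After the program, the postcondition (¬(¬(3*t + 3 = 3))) → (vec[t] + 3*t ≠ 2*t - 9 ∧ (c - 9 > -3 → 2*c + 7 ≤ c)) must hold; in canonical form it is 3*t = 0 → (vec[t] + t ≠ -9 ∧ (c > 6 → c ≤ -7)).
Before g := acc + 3*c + 8: 3*t = 0 → (vec[t] + t ≠ -9 ∧ (c > 6 → c ≤ -7))
Before acc := g + 3*vec[0] + 2: 3*t = 0 → (vec[t] + t ≠ -9 ∧ (c > 6 → c ≤ -7))
The weakest precondition is 3*t = 0 → (vec[t] + t ≠ -9 ∧ (c > 6 → c ≤ -7)).
Check whether t = 5 implies it.
Every state satisfying the precondition satisfies the weakest precondition: the implication holds.
Answer: valid


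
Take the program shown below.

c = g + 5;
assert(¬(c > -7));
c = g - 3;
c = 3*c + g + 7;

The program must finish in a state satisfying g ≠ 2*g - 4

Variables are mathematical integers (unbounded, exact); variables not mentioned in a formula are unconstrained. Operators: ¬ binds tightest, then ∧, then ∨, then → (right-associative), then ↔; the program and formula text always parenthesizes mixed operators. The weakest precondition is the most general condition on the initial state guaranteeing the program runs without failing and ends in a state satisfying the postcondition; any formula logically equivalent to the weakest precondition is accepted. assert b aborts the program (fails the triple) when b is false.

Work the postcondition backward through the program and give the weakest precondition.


Working backward. After the program, the postcondition g ≠ 2*g - 4 must hold; in canonical form it is g ≠ 4.
Before c := 3*c + g + 7: g ≠ 4
Before c := g - 3: g ≠ 4
Before assert ¬(c > -7): (¬(c > -7)) ∧ g ≠ 4
Before c := g + 5: (¬(g > -12)) ∧ g ≠ 4
Answer: WP = (¬(g > -12)) ∧ g ≠ 4


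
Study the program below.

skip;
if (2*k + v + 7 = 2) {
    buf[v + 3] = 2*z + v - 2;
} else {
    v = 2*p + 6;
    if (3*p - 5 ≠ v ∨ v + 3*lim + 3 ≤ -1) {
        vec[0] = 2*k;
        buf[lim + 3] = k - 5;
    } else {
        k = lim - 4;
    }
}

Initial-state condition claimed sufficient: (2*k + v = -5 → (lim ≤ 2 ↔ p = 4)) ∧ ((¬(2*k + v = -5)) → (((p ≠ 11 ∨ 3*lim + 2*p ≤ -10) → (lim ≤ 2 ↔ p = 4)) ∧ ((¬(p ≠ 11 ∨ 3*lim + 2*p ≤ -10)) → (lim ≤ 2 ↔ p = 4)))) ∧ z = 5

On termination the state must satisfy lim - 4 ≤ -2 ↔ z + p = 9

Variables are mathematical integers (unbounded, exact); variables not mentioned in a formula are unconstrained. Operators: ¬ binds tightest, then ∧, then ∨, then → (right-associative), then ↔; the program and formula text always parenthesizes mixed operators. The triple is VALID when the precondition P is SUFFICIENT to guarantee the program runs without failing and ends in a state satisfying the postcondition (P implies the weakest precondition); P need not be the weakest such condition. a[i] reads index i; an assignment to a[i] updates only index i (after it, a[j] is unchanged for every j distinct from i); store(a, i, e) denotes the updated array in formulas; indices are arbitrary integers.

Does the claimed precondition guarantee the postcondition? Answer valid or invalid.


Working backward. After the program, the postcondition lim - 4 ≤ -2 ↔ z + p = 9 must hold; in canonical form it is lim ≤ 2 ↔ p + z = 9.
Then branch requires lim ≤ 2 ↔ p + z = 9; else branch requires ((p ≠ 11 ∨ 3*lim + 2*p ≤ -10) → (lim ≤ 2 ↔ p + z = 9)) ∧ ((¬(p ≠ 11 ∨ 3*lim + 2*p ≤ -10)) → (lim ≤ 2 ↔ p + z = 9)).
Before the if: (2*k + v = -5 → (lim ≤ 2 ↔ p + z = 9)) ∧ ((¬(2*k + v = -5)) → (((p ≠ 11 ∨ 3*lim + 2*p ≤ -10) → (lim ≤ 2 ↔ p + z = 9)) ∧ ((¬(p ≠ 11 ∨ 3*lim + 2*p ≤ -10)) → (lim ≤ 2 ↔ p + z = 9))))
Before skip: (2*k + v = -5 → (lim ≤ 2 ↔ p + z = 9)) ∧ ((¬(2*k + v = -5)) → (((p ≠ 11 ∨ 3*lim + 2*p ≤ -10) → (lim ≤ 2 ↔ p + z = 9)) ∧ ((¬(p ≠ 11 ∨ 3*lim + 2*p ≤ -10)) → (lim ≤ 2 ↔ p + z = 9))))
The weakest precondition is (2*k + v = -5 → (lim ≤ 2 ↔ p + z = 9)) ∧ ((¬(2*k + v = -5)) → (((p ≠ 11 ∨ 3*lim + 2*p ≤ -10) → (lim ≤ 2 ↔ p + z = 9)) ∧ ((¬(p ≠ 11 ∨ 3*lim + 2*p ≤ -10)) → (lim ≤ 2 ↔ p + z = 9)))).
Check whether (2*k + v = -5 → (lim ≤ 2 ↔ p = 4)) ∧ ((¬(2*k + v = -5)) → (((p ≠ 11 ∨ 3*lim + 2*p ≤ -10) → (lim ≤ 2 ↔ p = 4)) ∧ ((¬(p ≠ 11 ∨ 3*lim + 2*p ≤ -10)) → (lim ≤ 2 ↔ p = 4)))) ∧ z = 5 implies it.
Every state satisfying the precondition satisfies the weakest precondition: the implication holds.
Answer: valid


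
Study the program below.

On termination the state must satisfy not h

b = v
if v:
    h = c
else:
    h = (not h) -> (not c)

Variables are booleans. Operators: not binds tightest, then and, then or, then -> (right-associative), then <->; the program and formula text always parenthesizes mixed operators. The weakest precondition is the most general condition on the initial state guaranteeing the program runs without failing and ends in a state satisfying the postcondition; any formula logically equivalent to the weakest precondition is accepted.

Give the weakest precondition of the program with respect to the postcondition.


Working backward. After the program, not h must hold.
Then branch requires not c; else branch requires not ((not h) -> (not c)).
Before the if: (v -> (not c)) and ((not v) -> (not ((not h) -> (not c))))
Before b := v: (v -> (not c)) and ((not v) -> (not ((not h) -> (not c))))
Answer: WP = (v -> (not c)) and ((not v) -> (not ((not h) -> (not c))))


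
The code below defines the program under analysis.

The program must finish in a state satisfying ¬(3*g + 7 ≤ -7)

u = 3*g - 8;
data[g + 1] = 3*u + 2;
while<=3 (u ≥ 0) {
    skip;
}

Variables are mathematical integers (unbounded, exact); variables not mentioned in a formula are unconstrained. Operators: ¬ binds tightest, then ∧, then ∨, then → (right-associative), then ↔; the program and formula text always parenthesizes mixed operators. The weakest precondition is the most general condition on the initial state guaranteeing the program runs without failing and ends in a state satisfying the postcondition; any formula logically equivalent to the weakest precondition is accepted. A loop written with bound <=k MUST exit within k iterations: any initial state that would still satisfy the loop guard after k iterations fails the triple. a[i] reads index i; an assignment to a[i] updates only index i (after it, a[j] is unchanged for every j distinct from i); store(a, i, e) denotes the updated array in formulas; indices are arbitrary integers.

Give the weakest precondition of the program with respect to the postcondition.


Working backward. After the program, the postcondition ¬(3*g + 7 ≤ -7) must hold; in canonical form it is ¬(3*g ≤ -14).
Before the loop (bound <=3), unroll the exhaustion recursion (WP_0 = exit-now case; WP_j = one more guarded iteration, up to j = 3):
  WP_0: (¬(u ≥ 0)) ∧ (¬(3*g ≤ -14))
  WP_1: (u ≥ 0 → ((¬(u ≥ 0)) ∧ (¬(3*g ≤ -14)))) ∧ ((¬(u ≥ 0)) → (¬(3*g ≤ -14)))
  WP_2: (u ≥ 0 → ((u ≥ 0 → ((¬(u ≥ 0)) ∧ (¬(3*g ≤ -14)))) ∧ ((¬(u ≥ 0)) → (¬(3*g ≤ -14))))) ∧ ((¬(u ≥ 0)) → (¬(3*g ≤ -14)))
  WP_3: (u ≥ 0 → ((u ≥ 0 → ((u ≥ 0 → ((¬(u ≥ 0)) ∧ (¬(3*g ≤ -14)))) ∧ ((¬(u ≥ 0)) → (¬(3*g ≤ -14))))) ∧ ((¬(u ≥ 0)) → (¬(3*g ≤ -14))))) ∧ ((¬(u ≥ 0)) → (¬(3*g ≤ -14)))
So before the loop: (u ≥ 0 → ((u ≥ 0 → ((u ≥ 0 → ((¬(u ≥ 0)) ∧ (¬(3*g ≤ -14)))) ∧ ((¬(u ≥ 0)) → (¬(3*g ≤ -14))))) ∧ ((¬(u ≥ 0)) → (¬(3*g ≤ -14))))) ∧ ((¬(u ≥ 0)) → (¬(3*g ≤ -14)))
Before data[g + 1] := 3*u + 2: (u ≥ 0 → ((u ≥ 0 → ((u ≥ 0 → ((¬(u ≥ 0)) ∧ (¬(3*g ≤ -14)))) ∧ ((¬(u ≥ 0)) → (¬(3*g ≤ -14))))) ∧ ((¬(u ≥ 0)) → (¬(3*g ≤ -14))))) ∧ ((¬(u ≥ 0)) → (¬(3*g ≤ -14)))
Before u := 3*g - 8: (3*g ≥ 8 → ((3*g ≥ 8 → ((3*g ≥ 8 → ((¬(3*g ≥ 8)) ∧ (¬(3*g ≤ -14)))) ∧ ((¬(3*g ≥ 8)) → (¬(3*g ≤ -14))))) ∧ ((¬(3*g ≥ 8)) → (¬(3*g ≤ -14))))) ∧ ((¬(3*g ≥ 8)) → (¬(3*g ≤ -14)))
Answer: WP = (3*g ≥ 8 → ((3*g ≥ 8 → ((3*g ≥ 8 → ((¬(3*g ≥ 8)) ∧ (¬(3*g ≤ -14)))) ∧ ((¬(3*g ≥ 8)) → (¬(3*g ≤ -14))))) ∧ ((¬(3*g ≥ 8)) → (¬(3*g ≤ -14))))) ∧ ((¬(3*g ≥ 8)) → (¬(3*g ≤ -14)))


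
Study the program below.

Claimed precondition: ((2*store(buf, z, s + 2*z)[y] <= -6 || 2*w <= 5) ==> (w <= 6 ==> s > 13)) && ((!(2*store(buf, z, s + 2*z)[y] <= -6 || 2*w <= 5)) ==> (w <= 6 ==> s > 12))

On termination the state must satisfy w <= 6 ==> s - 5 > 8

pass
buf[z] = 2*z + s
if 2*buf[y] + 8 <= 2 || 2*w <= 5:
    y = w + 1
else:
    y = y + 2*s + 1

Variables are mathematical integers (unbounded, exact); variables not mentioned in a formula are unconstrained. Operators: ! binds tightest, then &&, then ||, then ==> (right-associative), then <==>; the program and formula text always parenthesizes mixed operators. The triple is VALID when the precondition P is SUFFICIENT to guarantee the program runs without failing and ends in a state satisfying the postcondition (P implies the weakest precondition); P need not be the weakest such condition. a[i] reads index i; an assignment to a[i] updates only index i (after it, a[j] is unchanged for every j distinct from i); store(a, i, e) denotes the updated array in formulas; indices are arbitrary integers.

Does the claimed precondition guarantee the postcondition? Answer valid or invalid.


Working backward. After the program, the postcondition w <= 6 ==> s - 5 > 8 must hold; in canonical form it is w <= 6 ==> s > 13.
Then branch requires w <= 6 ==> s > 13; else branch requires w <= 6 ==> s > 13.
Before the if: ((2*buf[y] <= -6 || 2*w <= 5) ==> (w <= 6 ==> s > 13)) && ((!(2*buf[y] <= -6 || 2*w <= 5)) ==> (w <= 6 ==> s > 13))
Before buf[z] := 2*z + s: ((2*store(buf, z, s + 2*z)[y] <= -6 || 2*w <= 5) ==> (w <= 6 ==> s > 13)) && ((!(2*store(buf, z, s + 2*z)[y] <= -6 || 2*w <= 5)) ==> (w <= 6 ==> s > 13))
Before skip: ((2*store(buf, z, s + 2*z)[y] <= -6 || 2*w <= 5) ==> (w <= 6 ==> s > 13)) && ((!(2*store(buf, z, s + 2*z)[y] <= -6 || 2*w <= 5)) ==> (w <= 6 ==> s > 13))
The weakest precondition is ((2*store(buf, z, s + 2*z)[y] <= -6 || 2*w <= 5) ==> (w <= 6 ==> s > 13)) && ((!(2*store(buf, z, s + 2*z)[y] <= -6 || 2*w <= 5)) ==> (w <= 6 ==> s > 13)).
Check whether ((2*store(buf, z, s + 2*z)[y] <= -6 || 2*w <= 5) ==> (w <= 6 ==> s > 13)) && ((!(2*store(buf, z, s + 2*z)[y] <= -6 || 2*w <= 5)) ==> (w <= 6 ==> s > 12)) implies it.
Countermodel: at the initial state buf = {[0] = 2, elsewhere 2}, s = 13, w = 3, y = 0, z = 0, the precondition holds but the weakest precondition fails.
Answer: invalid


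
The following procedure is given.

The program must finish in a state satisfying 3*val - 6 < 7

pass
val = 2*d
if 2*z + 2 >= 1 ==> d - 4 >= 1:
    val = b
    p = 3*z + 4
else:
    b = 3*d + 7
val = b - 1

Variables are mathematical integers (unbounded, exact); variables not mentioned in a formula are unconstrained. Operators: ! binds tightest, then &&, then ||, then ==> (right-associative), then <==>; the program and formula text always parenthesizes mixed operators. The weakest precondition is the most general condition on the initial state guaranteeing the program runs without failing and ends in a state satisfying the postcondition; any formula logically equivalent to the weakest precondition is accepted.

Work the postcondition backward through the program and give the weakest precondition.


Working backward. After the program, the postcondition 3*val - 6 < 7 must hold; in canonical form it is 3*val < 13.
Before val := b - 1: 3*b < 16
Then branch requires 3*b < 16; else branch requires 9*d < -5.
Before the if: ((2*z >= -1 ==> d >= 5) ==> 3*b < 16) && ((!(2*z >= -1 ==> d >= 5)) ==> 9*d < -5)
Before val := 2*d: ((2*z >= -1 ==> d >= 5) ==> 3*b < 16) && ((!(2*z >= -1 ==> d >= 5)) ==> 9*d < -5)
Before skip: ((2*z >= -1 ==> d >= 5) ==> 3*b < 16) && ((!(2*z >= -1 ==> d >= 5)) ==> 9*d < -5)
Answer: WP = ((2*z >= -1 ==> d >= 5) ==> 3*b < 16) && ((!(2*z >= -1 ==> d >= 5)) ==> 9*d < -5)


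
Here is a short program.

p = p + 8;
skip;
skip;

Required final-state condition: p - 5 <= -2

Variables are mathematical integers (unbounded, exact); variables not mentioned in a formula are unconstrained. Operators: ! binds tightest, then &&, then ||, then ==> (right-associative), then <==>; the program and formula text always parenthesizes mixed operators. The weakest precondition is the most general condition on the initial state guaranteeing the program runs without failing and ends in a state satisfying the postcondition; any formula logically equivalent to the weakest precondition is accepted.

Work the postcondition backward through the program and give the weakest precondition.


Working backward. After the program, the postcondition p - 5 <= -2 must hold; in canonical form it is p <= 3.
Before skip: p <= 3
Before skip: p <= 3
Before p := p + 8: p <= -5
Answer: WP = p <= -5
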